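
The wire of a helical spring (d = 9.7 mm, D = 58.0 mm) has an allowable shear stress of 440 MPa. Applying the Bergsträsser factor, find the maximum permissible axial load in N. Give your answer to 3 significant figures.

2190 N

C = D/d = 58.0/9.7 = 5.9794
K_B = (4C+2)/(4C−3) = 25.918/20.918 = 1.2390
τ_max = K·8FD/(πd³) → F_max = τ_allow·πd³/(8DK)
F_max = 440·π·9.7³/(8·58.0·1.2390) = 1.2616e+06/574.91 = 2194.4 N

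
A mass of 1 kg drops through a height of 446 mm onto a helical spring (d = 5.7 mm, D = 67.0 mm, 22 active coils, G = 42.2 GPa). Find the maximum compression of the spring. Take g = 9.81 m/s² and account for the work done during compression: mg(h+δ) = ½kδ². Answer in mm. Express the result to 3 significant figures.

114 mm

k = Gd⁴/(8D³N_a) = (42.2×10³)(5.7⁴)/(8·67.0³·22) = 0.84154 N/mm
W = mg = 1 × 9.81 = 9.81 N
½kδ² − Wδ − Wh = 0 → δ = (W + √(W² + 2kWh))/k
δ = (9.81 + √(96.236 + 7363.91))/0.84154 = (9.81 + 86.372)/0.84154 = 114.29 mm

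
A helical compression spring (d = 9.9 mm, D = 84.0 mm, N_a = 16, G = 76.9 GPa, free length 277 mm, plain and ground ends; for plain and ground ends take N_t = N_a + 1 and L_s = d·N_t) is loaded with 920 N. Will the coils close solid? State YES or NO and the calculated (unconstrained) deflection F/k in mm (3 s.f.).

k = Gd⁴/(8D³N_a) = (76.9×10³)(9.9⁴)/(8·84.0³·16) = 9.7369 N/mm
N_t = 17; L_s = 9.9·17 = 168.3 mm; δ_solid = L₀ − L_s = 277 − 168.3 = 108.7 mm
δ = F/k = 920/9.7369 = 94.486 mm
δ < δ_solid → spring does not go solid

NO, δ = 94.5 mm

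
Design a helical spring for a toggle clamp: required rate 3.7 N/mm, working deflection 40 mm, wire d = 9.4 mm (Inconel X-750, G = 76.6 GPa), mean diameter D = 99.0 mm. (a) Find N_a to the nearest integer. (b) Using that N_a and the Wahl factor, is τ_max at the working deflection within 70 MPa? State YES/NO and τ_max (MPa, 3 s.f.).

N_a = Gd⁴/(8D³k) = (76.6×10³)(9.4⁴)/(8·99.0³·3.7) = 20.82 → N_a = 21
Actual rate k = Gd⁴/(8D³·21) = 3.6688 N/mm
Working load F = kδ = 3.6688·40 = 146.75 N
C = 99.0/9.4 = 10.5319; K_W = (4C−1)/(4C−4)+0.615/C = 1.1371
τ_max = K_W·8FD/(πd³) = 1.1371·44.543 = 50.649 MPa
τ_max ≤ 70 MPa → acceptable

(a) 21 coils; (b) YES, τ_max = 50.6 MPa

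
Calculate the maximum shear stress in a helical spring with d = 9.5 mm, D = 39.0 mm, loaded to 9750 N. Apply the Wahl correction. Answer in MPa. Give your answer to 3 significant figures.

Spring index C = D/d = 39.0/9.5 = 4.1053
K_W = (4C−1)/(4C−4) + 0.615/C = 15.421/12.421 + 0.1498 = 1.3913
τ₀ = 8FD/(πd³) = 8·9750·39.0/(π·9.5³) = 3.042e+06/2693.5 = 1129.4 MPa
τ_max = K·τ₀ = 1.3913 × 1129.4 = 1571.3 MPa

1570 MPa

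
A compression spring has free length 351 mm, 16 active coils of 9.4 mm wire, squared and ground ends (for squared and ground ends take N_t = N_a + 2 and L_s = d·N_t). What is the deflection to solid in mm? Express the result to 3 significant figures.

182 mm

N_t = 18; L_s = 9.4·18 = 169.2 mm
δ_solid = L₀ − L_s = 351 − 169.2 = 181.8 mm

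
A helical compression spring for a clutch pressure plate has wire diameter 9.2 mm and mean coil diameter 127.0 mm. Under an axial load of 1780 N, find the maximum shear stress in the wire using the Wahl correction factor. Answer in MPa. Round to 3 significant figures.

Spring index C = D/d = 127.0/9.2 = 13.8043
K_W = (4C−1)/(4C−4) + 0.615/C = 54.217/51.217 + 0.0446 = 1.1031
τ₀ = 8FD/(πd³) = 8·1780·127.0/(π·9.2³) = 1.80848e+06/2446.3 = 739.27 MPa
τ_max = K·τ₀ = 1.1031 × 739.27 = 815.5 MPa

816 MPa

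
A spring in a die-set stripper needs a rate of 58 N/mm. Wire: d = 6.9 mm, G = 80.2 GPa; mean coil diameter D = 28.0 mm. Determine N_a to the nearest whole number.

N_a = Gd⁴/(8D³k) = (80.2×10³ × 6.9⁴)/(8 × 28.0³ × 58)
    = 1.8179e+08 / 1.01857e+07 = 17.85 → 18 coils

18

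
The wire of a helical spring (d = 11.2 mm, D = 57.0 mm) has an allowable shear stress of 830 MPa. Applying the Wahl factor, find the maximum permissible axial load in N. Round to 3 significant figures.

6160 N

C = D/d = 57.0/11.2 = 5.0893
K_W = (4C−1)/(4C−4) + 0.615/C = 19.357/16.357 + 0.1208 = 1.3042
τ_max = K·8FD/(πd³) → F_max = τ_allow·πd³/(8DK)
F_max = 830·π·11.2³/(8·57.0·1.3042) = 3.6634e+06/594.74 = 6159.7 N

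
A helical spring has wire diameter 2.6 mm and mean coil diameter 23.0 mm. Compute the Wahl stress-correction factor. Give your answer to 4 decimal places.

1.1651

C = D/d = 23.0/2.6 = 8.8462
K_W = (4C−1)/(4C−4) + 0.615/C = 34.385/31.385 + 0.0695 = 1.1651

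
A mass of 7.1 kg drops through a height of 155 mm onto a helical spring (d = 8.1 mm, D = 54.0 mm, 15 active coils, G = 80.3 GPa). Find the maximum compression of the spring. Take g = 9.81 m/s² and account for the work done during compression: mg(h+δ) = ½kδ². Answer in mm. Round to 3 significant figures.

38.4 mm

k = Gd⁴/(8D³N_a) = (80.3×10³)(8.1⁴)/(8·54.0³·15) = 18.293 N/mm
W = mg = 7.1 × 9.81 = 69.651 N
½kδ² − Wδ − Wh = 0 → δ = (W + √(W² + 2kWh))/k
δ = (69.651 + √(4851.3 + 394986))/18.293 = (69.651 + 632.33)/18.293 = 38.373 mm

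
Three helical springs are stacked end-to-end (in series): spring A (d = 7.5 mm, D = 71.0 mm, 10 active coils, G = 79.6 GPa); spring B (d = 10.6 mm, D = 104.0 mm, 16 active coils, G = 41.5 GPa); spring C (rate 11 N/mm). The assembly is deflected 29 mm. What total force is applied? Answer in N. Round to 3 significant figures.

60.5 N

k_A = Gd⁴/(8D³N_a) = (79.6×10³)(7.5⁴)/(8·71.0³·10) = 8.7962 N/mm
k_B = Gd⁴/(8D³N_a) = (41.5×10³)(10.6⁴)/(8·104.0³·16) = 3.6388 N/mm
Series: 1/k_eq = 1/8.7962 + 1/3.6388 + 1/11 = 0.47941; k_eq = 2.0859 N/mm
F = k_eq·δ = 2.0859·29 = 60.491 N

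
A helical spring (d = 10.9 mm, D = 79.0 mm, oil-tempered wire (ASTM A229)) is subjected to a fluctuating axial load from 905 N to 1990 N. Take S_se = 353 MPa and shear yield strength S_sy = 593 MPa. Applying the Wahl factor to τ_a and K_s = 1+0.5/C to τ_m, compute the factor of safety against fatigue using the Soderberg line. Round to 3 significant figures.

C = D/d = 79.0/10.9 = 7.2477; K_W = (4C−1)/(4C−4)+0.615/C = 1.2049; K_s = 1+0.5/C = 1.0690
F_a = (F_max−F_min)/2 = 542.5 N; F_m = (F_max+F_min)/2 = 1447.5 N
τ_a = K_W·8F_aD/(πd³) = 1.2049 × 84.273 = 101.54 MPa
τ_m = K_s·8F_mD/(πd³) = 1.0690 × 224.86 = 240.37 MPa
Soderberg: 1/n_f = τ_a/S_se + τ_m/S_sy = 101.54/353 + 240.37/593 = 0.28765 + 0.40534 = 0.69299
n_f = 1/0.69299 = 1.443

1.44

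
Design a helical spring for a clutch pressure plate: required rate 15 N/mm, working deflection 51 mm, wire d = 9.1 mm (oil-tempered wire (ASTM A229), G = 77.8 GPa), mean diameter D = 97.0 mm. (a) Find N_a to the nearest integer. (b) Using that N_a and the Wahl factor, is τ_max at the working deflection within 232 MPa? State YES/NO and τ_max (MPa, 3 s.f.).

N_a = Gd⁴/(8D³k) = (77.8×10³)(9.1⁴)/(8·97.0³·15) = 4.871 → N_a = 5
Actual rate k = Gd⁴/(8D³·5) = 14.614 N/mm
Working load F = kδ = 14.614·51 = 745.32 N
C = 97.0/9.1 = 10.6593; K_W = (4C−1)/(4C−4)+0.615/C = 1.1353
τ_max = K_W·8FD/(πd³) = 1.1353·244.3 = 277.37 MPa
τ_max > 232 MPa → exceeds allowable

(a) 5 coils; (b) NO, τ_max = 277 MPa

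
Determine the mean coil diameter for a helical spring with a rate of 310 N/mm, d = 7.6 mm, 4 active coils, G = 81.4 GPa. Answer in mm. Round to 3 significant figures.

D = (Gd⁴/(8N_a·k))^(1/3) = (81.4×10³·7.6⁴/(8·4·310))^(1/3)
  = (27375.8)^(1/3) = 30.1386 mm

30.1 mm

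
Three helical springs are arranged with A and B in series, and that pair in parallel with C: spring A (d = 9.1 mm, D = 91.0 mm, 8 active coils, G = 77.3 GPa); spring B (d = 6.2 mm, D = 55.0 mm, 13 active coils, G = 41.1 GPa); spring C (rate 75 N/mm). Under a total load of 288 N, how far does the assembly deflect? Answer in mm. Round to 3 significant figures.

3.71 mm

k_A = Gd⁴/(8D³N_a) = (77.3×10³)(9.1⁴)/(8·91.0³·8) = 10.991 N/mm
k_B = Gd⁴/(8D³N_a) = (41.1×10³)(6.2⁴)/(8·55.0³·13) = 3.5098 N/mm
Springs A,B series: k_AB = 1/(1/10.991+1/3.5098) = 2.6603 N/mm; parallel with C: k_eq = 2.6603+75 = 77.66 N/mm
δ = F/k_eq = 288/77.66 = 3.7085 mm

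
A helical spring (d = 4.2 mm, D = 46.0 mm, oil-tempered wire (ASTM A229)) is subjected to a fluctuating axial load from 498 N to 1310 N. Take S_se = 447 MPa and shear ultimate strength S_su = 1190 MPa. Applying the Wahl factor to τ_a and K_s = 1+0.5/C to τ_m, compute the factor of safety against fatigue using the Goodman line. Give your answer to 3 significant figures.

0.347

C = D/d = 46.0/4.2 = 10.9524; K_W = (4C−1)/(4C−4)+0.615/C = 1.1315; K_s = 1+0.5/C = 1.0457
F_a = (F_max−F_min)/2 = 406 N; F_m = (F_max+F_min)/2 = 904 N
τ_a = K_W·8F_aD/(πd³) = 1.1315 × 641.91 = 726.33 MPa
τ_m = K_s·8F_mD/(πd³) = 1.0457 × 1429.3 = 1494.5 MPa
Goodman: 1/n_f = τ_a/S_se + τ_m/S_su = 726.33/447 + 1494.5/1190 = 1.62490 + 1.25591 = 2.8808
n_f = 1/2.8808 = 0.3471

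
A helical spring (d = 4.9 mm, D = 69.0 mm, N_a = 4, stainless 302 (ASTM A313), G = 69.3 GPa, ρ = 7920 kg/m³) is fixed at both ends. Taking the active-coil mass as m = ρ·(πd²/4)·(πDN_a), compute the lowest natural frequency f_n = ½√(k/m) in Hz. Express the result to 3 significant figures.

85.7 Hz

k = Gd⁴/(8D³N_a) = (69.3×10³)(4.9⁴)/(8·69.0³·4) = 3.8003 N/mm = 3800.3 N/m
Wire length L = πDN_a = π·69.0·4 = 867.08 mm
m = ρ·(πd²/4)·L = 7920 × 18.857×10⁻⁶ m² × 0.86708 m = 0.1295 kg
f_n = ½√(k/m) = 0.5·√(3800.3/0.1295) = 0.5·√(29346) = 85.654 Hz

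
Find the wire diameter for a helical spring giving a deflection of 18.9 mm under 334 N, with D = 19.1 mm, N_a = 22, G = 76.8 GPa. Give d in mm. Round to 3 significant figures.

4.10 mm

Required rate k = F/δ = 334/18.9 = 17.672 N/mm
d = (8D³N_a·k / G)^(1/4) = (8·19.1³·22·17.672 / (76.8×10³))^0.25
  = (282.19)^0.25 = 4.0986 mm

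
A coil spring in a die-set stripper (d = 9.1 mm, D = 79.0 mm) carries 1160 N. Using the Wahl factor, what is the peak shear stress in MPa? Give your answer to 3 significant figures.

Spring index C = D/d = 79.0/9.1 = 8.6813
K_W = (4C−1)/(4C−4) + 0.615/C = 33.725/30.725 + 0.0708 = 1.1685
τ₀ = 8FD/(πd³) = 8·1160·79.0/(π·9.1³) = 733120/2367.4 = 309.67 MPa
τ_max = K·τ₀ = 1.1685 × 309.67 = 361.85 MPa

362 MPa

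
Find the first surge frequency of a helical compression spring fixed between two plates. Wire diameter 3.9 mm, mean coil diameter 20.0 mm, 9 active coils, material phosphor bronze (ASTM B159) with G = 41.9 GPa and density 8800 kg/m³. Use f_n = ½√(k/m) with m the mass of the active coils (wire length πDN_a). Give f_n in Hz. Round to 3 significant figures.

k = Gd⁴/(8D³N_a) = (41.9×10³)(3.9⁴)/(8·20.0³·9) = 16.829 N/mm = 16829 N/m
Wire length L = πDN_a = π·20.0·9 = 565.49 mm
m = ρ·(πd²/4)·L = 8800 × 11.946×10⁻⁶ m² × 0.56549 m = 0.059446 kg
f_n = ½√(k/m) = 0.5·√(16829/0.059446) = 0.5·√(2.8309e+05) = 266.03 Hz

266 Hz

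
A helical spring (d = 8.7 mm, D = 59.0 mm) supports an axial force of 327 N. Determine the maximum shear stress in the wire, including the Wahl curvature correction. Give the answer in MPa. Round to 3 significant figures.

91.1 MPa

Spring index C = D/d = 59.0/8.7 = 6.7816
K_W = (4C−1)/(4C−4) + 0.615/C = 26.126/23.126 + 0.0907 = 1.2204
τ₀ = 8FD/(πd³) = 8·327·59.0/(π·8.7³) = 154344/2068.7 = 74.607 MPa
τ_max = K·τ₀ = 1.2204 × 74.607 = 91.052 MPa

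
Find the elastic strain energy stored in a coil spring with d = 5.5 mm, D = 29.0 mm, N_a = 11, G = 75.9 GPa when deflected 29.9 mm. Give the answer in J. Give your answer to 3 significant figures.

14.5 J

k = Gd⁴/(8D³N_a) = (75.9×10³)(5.5⁴)/(8·29.0³·11) = 32.361 N/mm
U = ½kδ² = 0.5 × 32.361 × 29.9² = 14465 N·mm = 14.465 J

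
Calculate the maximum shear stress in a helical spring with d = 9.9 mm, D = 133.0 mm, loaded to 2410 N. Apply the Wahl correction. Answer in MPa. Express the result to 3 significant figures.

930 MPa

Spring index C = D/d = 133.0/9.9 = 13.4343
K_W = (4C−1)/(4C−4) + 0.615/C = 52.737/49.737 + 0.0458 = 1.1061
τ₀ = 8FD/(πd³) = 8·2410·133.0/(π·9.9³) = 2.56424e+06/3048.3 = 841.21 MPa
τ_max = K·τ₀ = 1.1061 × 841.21 = 930.46 MPa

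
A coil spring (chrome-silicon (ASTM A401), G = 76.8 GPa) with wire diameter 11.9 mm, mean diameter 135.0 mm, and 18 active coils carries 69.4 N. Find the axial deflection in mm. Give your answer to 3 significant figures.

16.0 mm

k = Gd⁴/(8D³N_a) = (76.8×10³)(11.9⁴)/(8·135.0³·18) = 4.347 N/mm
δ = F/k = 69.4 / 4.347 = 15.965 mm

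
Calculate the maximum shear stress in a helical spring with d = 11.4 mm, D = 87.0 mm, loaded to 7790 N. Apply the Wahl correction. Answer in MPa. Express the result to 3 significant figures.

Spring index C = D/d = 87.0/11.4 = 7.6316
K_W = (4C−1)/(4C−4) + 0.615/C = 29.526/26.526 + 0.0806 = 1.1937
τ₀ = 8FD/(πd³) = 8·7790·87.0/(π·11.4³) = 5.42184e+06/4654.4 = 1164.9 MPa
τ_max = K·τ₀ = 1.1937 × 1164.9 = 1390.5 MPa

1390 MPa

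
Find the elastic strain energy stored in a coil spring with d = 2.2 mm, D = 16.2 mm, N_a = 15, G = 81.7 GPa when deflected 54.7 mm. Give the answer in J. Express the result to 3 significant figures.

5.61 J

k = Gd⁴/(8D³N_a) = (81.7×10³)(2.2⁴)/(8·16.2³·15) = 3.7513 N/mm
U = ½kδ² = 0.5 × 3.7513 × 54.7² = 5612.2 N·mm = 5.6122 J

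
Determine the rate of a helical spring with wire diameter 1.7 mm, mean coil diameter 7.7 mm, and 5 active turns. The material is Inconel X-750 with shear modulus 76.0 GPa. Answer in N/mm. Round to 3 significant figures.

34.8 N/mm

k = Gd⁴/(8D³N_a) = (76.0×10³ × 1.7⁴) / (8 × 7.7³ × 5)
  = 634760 / 18261.3 = 34.76 N/mm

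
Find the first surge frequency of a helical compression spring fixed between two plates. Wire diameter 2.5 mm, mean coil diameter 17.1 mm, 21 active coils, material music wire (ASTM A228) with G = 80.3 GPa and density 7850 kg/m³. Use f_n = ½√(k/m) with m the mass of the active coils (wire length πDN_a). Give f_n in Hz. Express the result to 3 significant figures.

147 Hz

k = Gd⁴/(8D³N_a) = (80.3×10³)(2.5⁴)/(8·17.1³·21) = 3.734 N/mm = 3734 N/m
Wire length L = πDN_a = π·17.1·21 = 1128.1 mm
m = ρ·(πd²/4)·L = 7850 × 4.9087×10⁻⁶ m² × 1.1281 m = 0.043472 kg
f_n = ½√(k/m) = 0.5·√(3734/0.043472) = 0.5·√(85896) = 146.54 Hz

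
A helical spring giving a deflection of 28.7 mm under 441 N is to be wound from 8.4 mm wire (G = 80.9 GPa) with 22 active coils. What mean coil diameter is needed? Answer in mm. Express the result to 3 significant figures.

Required rate k = F/δ = 441/28.7 = 15.366 N/mm
D = (Gd⁴/(8N_a·k))^(1/3) = (80.9×10³·8.4⁴/(8·22·15.366))^(1/3)
  = (148935)^(1/3) = 53.0069 mm

53.0 mm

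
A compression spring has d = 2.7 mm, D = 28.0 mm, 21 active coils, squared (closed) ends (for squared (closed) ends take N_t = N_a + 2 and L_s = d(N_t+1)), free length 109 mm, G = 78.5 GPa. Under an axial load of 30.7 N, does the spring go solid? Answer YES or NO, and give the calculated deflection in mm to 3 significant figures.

k = Gd⁴/(8D³N_a) = (78.5×10³)(2.7⁴)/(8·28.0³·21) = 1.1312 N/mm
N_t = 23; L_s = 2.7·24 = 64.8 mm; δ_solid = L₀ − L_s = 109 − 64.8 = 44.2 mm
δ = F/k = 30.7/1.1312 = 27.139 mm
δ < δ_solid → spring does not go solid

NO, δ = 27.1 mm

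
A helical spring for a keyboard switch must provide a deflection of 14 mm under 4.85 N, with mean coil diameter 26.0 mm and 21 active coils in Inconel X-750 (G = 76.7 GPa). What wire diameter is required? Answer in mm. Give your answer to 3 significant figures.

1.91 mm

Required rate k = F/δ = 4.85/14 = 0.34643 N/mm
d = (8D³N_a·k / G)^(1/4) = (8·26.0³·21·0.34643 / (76.7×10³))^0.25
  = (13.337)^0.25 = 1.9110 mm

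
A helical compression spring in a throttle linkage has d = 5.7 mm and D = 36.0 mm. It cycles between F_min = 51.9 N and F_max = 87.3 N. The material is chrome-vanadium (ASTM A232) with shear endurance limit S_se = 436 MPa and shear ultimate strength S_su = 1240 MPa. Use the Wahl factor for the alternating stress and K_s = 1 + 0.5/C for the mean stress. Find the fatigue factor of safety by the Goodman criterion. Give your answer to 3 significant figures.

18.2

C = D/d = 36.0/5.7 = 6.3158; K_W = (4C−1)/(4C−4)+0.615/C = 1.2385; K_s = 1+0.5/C = 1.0792
F_a = (F_max−F_min)/2 = 17.7 N; F_m = (F_max+F_min)/2 = 69.6 N
τ_a = K_W·8F_aD/(πd³) = 1.2385 × 8.7618 = 10.851 MPa
τ_m = K_s·8F_mD/(πd³) = 1.0792 × 34.453 = 37.181 MPa
Goodman: 1/n_f = τ_a/S_se + τ_m/S_su = 10.851/436 + 37.181/1240 = 0.02489 + 0.02998 = 0.054872
n_f = 1/0.054872 = 18.22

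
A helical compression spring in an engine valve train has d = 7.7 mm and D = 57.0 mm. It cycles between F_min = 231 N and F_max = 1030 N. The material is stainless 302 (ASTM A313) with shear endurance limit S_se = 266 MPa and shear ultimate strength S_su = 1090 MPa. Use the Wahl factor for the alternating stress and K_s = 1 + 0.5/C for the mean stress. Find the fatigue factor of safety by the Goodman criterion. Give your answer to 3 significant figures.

C = D/d = 57.0/7.7 = 7.4026; K_W = (4C−1)/(4C−4)+0.615/C = 1.2002; K_s = 1+0.5/C = 1.0675
F_a = (F_max−F_min)/2 = 399.5 N; F_m = (F_max+F_min)/2 = 630.5 N
τ_a = K_W·8F_aD/(πd³) = 1.2002 × 127.02 = 152.45 MPa
τ_m = K_s·8F_mD/(πd³) = 1.0675 × 200.46 = 214 MPa
Goodman: 1/n_f = τ_a/S_se + τ_m/S_su = 152.45/266 + 214/1090 = 0.57311 + 0.19633 = 0.76944
n_f = 1/0.76944 = 1.3

1.30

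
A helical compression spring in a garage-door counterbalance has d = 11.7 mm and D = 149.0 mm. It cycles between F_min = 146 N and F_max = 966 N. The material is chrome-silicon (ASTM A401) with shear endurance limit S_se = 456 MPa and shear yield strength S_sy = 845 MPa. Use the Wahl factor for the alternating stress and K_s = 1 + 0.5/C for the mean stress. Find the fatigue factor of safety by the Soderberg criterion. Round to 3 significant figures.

2.51

C = D/d = 149.0/11.7 = 12.7350; K_W = (4C−1)/(4C−4)+0.615/C = 1.1122; K_s = 1+0.5/C = 1.0393
F_a = (F_max−F_min)/2 = 410 N; F_m = (F_max+F_min)/2 = 556 N
τ_a = K_W·8F_aD/(πd³) = 1.1122 × 97.13 = 108.03 MPa
τ_m = K_s·8F_mD/(πd³) = 1.0393 × 131.72 = 136.89 MPa
Soderberg: 1/n_f = τ_a/S_se + τ_m/S_sy = 108.03/456 + 136.89/845 = 0.23690 + 0.16200 = 0.3989
n_f = 1/0.3989 = 2.507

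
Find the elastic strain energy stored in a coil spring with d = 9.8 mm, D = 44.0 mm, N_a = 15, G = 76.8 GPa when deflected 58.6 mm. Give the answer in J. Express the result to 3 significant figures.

119 J

k = Gd⁴/(8D³N_a) = (76.8×10³)(9.8⁴)/(8·44.0³·15) = 69.299 N/mm
U = ½kδ² = 0.5 × 69.299 × 58.6² = 1.1898e+05 N·mm = 118.98 J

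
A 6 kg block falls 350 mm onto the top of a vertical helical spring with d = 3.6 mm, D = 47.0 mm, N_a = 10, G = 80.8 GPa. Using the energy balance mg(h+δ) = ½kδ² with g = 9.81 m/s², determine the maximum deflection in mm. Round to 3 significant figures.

199 mm

k = Gd⁴/(8D³N_a) = (80.8×10³)(3.6⁴)/(8·47.0³·10) = 1.6339 N/mm
W = mg = 6 × 9.81 = 58.86 N
½kδ² − Wδ − Wh = 0 → δ = (W + √(W² + 2kWh))/k
δ = (58.86 + √(3464.5 + 67321.9))/1.6339 = (58.86 + 266.06)/1.6339 = 198.85 mm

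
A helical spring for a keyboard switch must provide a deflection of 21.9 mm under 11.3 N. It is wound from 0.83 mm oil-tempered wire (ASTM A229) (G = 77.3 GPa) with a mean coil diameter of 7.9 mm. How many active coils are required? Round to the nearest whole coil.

Required rate k = F/δ = 11.3/21.9 = 0.51598 N/mm
N_a = Gd⁴/(8D³k) = (77.3×10³ × 0.83⁴)/(8 × 7.9³ × 0.51598)
    = 36685.3 / 2035.19 = 18.03 → 18 coils

18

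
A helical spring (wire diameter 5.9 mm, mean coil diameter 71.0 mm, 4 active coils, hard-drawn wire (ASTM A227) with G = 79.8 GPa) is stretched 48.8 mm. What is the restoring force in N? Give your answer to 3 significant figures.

412 N

k = Gd⁴/(8D³N_a) = (79.8×10³)(5.9⁴)/(8·71.0³·4) = 8.4428 N/mm
F = k·δ = 8.4428 × 48.8 = 412.01 N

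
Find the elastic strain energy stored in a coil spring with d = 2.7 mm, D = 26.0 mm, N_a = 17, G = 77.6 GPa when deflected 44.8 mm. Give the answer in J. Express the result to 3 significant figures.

1.73 J

k = Gd⁴/(8D³N_a) = (77.6×10³)(2.7⁴)/(8·26.0³·17) = 1.7253 N/mm
U = ½kδ² = 0.5 × 1.7253 × 44.8² = 1731.3 N·mm = 1.7313 J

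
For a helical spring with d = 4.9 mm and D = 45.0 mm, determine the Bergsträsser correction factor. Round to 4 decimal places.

C = D/d = 45.0/4.9 = 9.1837
K_B = (4C+2)/(4C−3) = 38.735/33.735 = 1.1482

1.1482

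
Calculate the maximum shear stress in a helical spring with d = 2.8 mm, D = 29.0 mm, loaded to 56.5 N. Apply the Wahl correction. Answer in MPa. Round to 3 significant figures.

217 MPa

Spring index C = D/d = 29.0/2.8 = 10.3571
K_W = (4C−1)/(4C−4) + 0.615/C = 40.429/37.429 + 0.0594 = 1.1395
τ₀ = 8FD/(πd³) = 8·56.5·29.0/(π·2.8³) = 13108/68.964 = 190.07 MPa
τ_max = K·τ₀ = 1.1395 × 190.07 = 216.59 MPa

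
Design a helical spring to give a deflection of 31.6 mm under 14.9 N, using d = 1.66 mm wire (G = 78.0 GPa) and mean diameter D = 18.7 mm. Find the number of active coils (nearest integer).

Required rate k = F/δ = 14.9/31.6 = 0.47152 N/mm
N_a = Gd⁴/(8D³k) = (78.0×10³ × 1.66⁴)/(8 × 18.7³ × 0.47152)
    = 592280 / 24666.9 = 24.01 → 24 coils

24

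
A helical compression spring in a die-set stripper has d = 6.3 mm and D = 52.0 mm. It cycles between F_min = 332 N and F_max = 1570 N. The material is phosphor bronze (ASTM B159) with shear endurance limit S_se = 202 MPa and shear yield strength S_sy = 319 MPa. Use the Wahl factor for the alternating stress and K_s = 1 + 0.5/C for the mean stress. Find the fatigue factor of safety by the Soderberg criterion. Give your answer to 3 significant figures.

0.279

C = D/d = 52.0/6.3 = 8.2540; K_W = (4C−1)/(4C−4)+0.615/C = 1.1779; K_s = 1+0.5/C = 1.0606
F_a = (F_max−F_min)/2 = 619 N; F_m = (F_max+F_min)/2 = 951 N
τ_a = K_W·8F_aD/(πd³) = 1.1779 × 327.8 = 386.12 MPa
τ_m = K_s·8F_mD/(πd³) = 1.0606 × 503.62 = 534.13 MPa
Soderberg: 1/n_f = τ_a/S_se + τ_m/S_sy = 386.12/202 + 534.13/319 = 1.91148 + 1.67438 = 3.5859
n_f = 1/3.5859 = 0.2789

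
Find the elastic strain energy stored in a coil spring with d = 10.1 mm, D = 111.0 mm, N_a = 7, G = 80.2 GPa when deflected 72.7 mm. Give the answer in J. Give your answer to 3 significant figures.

k = Gd⁴/(8D³N_a) = (80.2×10³)(10.1⁴)/(8·111.0³·7) = 10.897 N/mm
U = ½kδ² = 0.5 × 10.897 × 72.7² = 28797 N·mm = 28.797 J

28.8 J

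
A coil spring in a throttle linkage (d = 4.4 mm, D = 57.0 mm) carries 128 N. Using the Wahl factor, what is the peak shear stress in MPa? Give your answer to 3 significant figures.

242 MPa

Spring index C = D/d = 57.0/4.4 = 12.9545
K_W = (4C−1)/(4C−4) + 0.615/C = 50.818/47.818 + 0.0475 = 1.1102
τ₀ = 8FD/(πd³) = 8·128·57.0/(π·4.4³) = 58368/267.61 = 218.11 MPa
τ_max = K·τ₀ = 1.1102 × 218.11 = 242.14 MPa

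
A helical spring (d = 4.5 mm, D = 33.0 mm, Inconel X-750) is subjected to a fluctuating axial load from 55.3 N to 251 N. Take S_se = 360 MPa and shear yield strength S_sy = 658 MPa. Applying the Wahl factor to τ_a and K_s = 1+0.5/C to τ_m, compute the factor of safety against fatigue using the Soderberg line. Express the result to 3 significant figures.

C = D/d = 33.0/4.5 = 7.3333; K_W = (4C−1)/(4C−4)+0.615/C = 1.2023; K_s = 1+0.5/C = 1.0682
F_a = (F_max−F_min)/2 = 97.85 N; F_m = (F_max+F_min)/2 = 153.15 N
τ_a = K_W·8F_aD/(πd³) = 1.2023 × 90.235 = 108.49 MPa
τ_m = K_s·8F_mD/(πd³) = 1.0682 × 141.23 = 150.86 MPa
Soderberg: 1/n_f = τ_a/S_se + τ_m/S_sy = 108.49/360 + 150.86/658 = 0.30136 + 0.22927 = 0.53063
n_f = 1/0.53063 = 1.885

1.88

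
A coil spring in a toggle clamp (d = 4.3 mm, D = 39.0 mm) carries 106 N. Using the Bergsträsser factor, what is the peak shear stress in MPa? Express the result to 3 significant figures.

152 MPa

Spring index C = D/d = 39.0/4.3 = 9.0698
K_B = (4C+2)/(4C−3) = 38.279/33.279 = 1.1502
τ₀ = 8FD/(πd³) = 8·106·39.0/(π·4.3³) = 33072/249.78 = 132.41 MPa
τ_max = K·τ₀ = 1.1502 × 132.41 = 152.3 MPa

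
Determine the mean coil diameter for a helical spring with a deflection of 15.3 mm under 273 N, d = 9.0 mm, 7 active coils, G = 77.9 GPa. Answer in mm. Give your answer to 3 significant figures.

80.0 mm

Required rate k = F/δ = 273/15.3 = 17.843 N/mm
D = (Gd⁴/(8N_a·k))^(1/3) = (77.9×10³·9.0⁴/(8·7·17.843))^(1/3)
  = (511503)^(1/3) = 79.9741 mm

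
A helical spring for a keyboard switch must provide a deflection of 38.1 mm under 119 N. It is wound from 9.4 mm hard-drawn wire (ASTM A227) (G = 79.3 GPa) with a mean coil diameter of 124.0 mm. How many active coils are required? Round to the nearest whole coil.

13

Required rate k = F/δ = 119/38.1 = 3.1234 N/mm
N_a = Gd⁴/(8D³k) = (79.3×10³ × 9.4⁴)/(8 × 124.0³ × 3.1234)
    = 6.19134e+08 / 4.76406e+07 = 13 → 13 coils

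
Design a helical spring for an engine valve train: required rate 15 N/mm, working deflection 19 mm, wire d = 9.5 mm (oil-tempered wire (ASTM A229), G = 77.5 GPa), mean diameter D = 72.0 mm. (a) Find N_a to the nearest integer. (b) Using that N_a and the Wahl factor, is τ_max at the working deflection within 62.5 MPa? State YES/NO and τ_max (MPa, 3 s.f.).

N_a = Gd⁴/(8D³k) = (77.5×10³)(9.5⁴)/(8·72.0³·15) = 14.09 → N_a = 14
Actual rate k = Gd⁴/(8D³·14) = 15.1 N/mm
Working load F = kδ = 15.1·19 = 286.9 N
C = 72.0/9.5 = 7.5789; K_W = (4C−1)/(4C−4)+0.615/C = 1.1951
τ_max = K_W·8FD/(πd³) = 1.1951·61.353 = 73.326 MPa
τ_max > 62.5 MPa → exceeds allowable

(a) 14 coils; (b) NO, τ_max = 73.3 MPa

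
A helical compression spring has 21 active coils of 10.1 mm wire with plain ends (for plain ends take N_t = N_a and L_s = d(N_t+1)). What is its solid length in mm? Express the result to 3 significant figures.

plain ends: N_t = N_a = 21
L_s = d·(N_t+1) = 10.1 × 22 = 222.2 mm

222 mm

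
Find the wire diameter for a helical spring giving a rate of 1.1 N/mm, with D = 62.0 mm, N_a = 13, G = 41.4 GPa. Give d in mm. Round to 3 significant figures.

d = (8D³N_a·k / G)^(1/4) = (8·62.0³·13·1.1 / (41.4×10³))^0.25
  = (658.57)^0.25 = 5.0658 mm

5.07 mm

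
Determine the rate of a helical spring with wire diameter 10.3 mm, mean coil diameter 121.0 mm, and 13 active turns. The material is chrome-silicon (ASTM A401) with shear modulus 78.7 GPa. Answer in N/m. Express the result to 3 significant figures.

4810 N/m

k = Gd⁴/(8D³N_a) = (78.7×10³ × 10.3⁴) / (8 × 121.0³ × 13)
  = 8.85775e+08 / 1.84242e+08 = 4.8077 N/mm = 4807.7 N/m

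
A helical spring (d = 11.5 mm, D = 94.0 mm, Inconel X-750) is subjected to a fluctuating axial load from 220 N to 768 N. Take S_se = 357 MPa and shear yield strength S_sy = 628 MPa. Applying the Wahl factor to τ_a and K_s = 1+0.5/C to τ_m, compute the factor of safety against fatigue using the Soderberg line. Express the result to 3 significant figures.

3.65

C = D/d = 94.0/11.5 = 8.1739; K_W = (4C−1)/(4C−4)+0.615/C = 1.1798; K_s = 1+0.5/C = 1.0612
F_a = (F_max−F_min)/2 = 274 N; F_m = (F_max+F_min)/2 = 494 N
τ_a = K_W·8F_aD/(πd³) = 1.1798 × 43.125 = 50.878 MPa
τ_m = K_s·8F_mD/(πd³) = 1.0612 × 77.75 = 82.506 MPa
Soderberg: 1/n_f = τ_a/S_se + τ_m/S_sy = 50.878/357 + 82.506/628 = 0.14251 + 0.13138 = 0.27389
n_f = 1/0.27389 = 3.651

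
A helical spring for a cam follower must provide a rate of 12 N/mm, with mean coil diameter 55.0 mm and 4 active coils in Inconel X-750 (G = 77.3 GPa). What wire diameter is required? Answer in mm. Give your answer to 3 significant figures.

d = (8D³N_a·k / G)^(1/4) = (8·55.0³·4·12 / (77.3×10³))^0.25
  = (826.49)^0.25 = 5.3618 mm

5.36 mm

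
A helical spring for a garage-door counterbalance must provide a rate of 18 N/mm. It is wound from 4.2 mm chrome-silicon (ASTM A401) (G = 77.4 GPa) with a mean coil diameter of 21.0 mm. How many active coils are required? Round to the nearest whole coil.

N_a = Gd⁴/(8D³k) = (77.4×10³ × 4.2⁴)/(8 × 21.0³ × 18)
    = 2.40845e+07 / 1.33358e+06 = 18.06 → 18 coils

18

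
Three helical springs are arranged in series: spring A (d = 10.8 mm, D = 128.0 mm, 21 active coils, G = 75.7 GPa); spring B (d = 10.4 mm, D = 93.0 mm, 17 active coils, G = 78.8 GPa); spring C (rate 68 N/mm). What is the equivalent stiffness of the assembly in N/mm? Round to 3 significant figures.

k_A = Gd⁴/(8D³N_a) = (75.7×10³)(10.8⁴)/(8·128.0³·21) = 2.9232 N/mm
k_B = Gd⁴/(8D³N_a) = (78.8×10³)(10.4⁴)/(8·93.0³·17) = 8.427 N/mm
Series: 1/k_eq = 1/2.9232 + 1/8.427 + 1/68 = 0.47547; k_eq = 2.1032 N/mm

2.10 N/mm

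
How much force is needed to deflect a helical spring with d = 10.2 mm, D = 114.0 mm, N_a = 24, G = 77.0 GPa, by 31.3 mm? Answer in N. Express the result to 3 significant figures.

91.7 N

k = Gd⁴/(8D³N_a) = (77.0×10³)(10.2⁴)/(8·114.0³·24) = 2.9301 N/mm
F = k·δ = 2.9301 × 31.3 = 91.711 N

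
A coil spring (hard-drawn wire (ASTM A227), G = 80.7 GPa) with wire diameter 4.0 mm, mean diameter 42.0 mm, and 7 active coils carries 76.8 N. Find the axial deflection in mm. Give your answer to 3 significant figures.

15.4 mm

k = Gd⁴/(8D³N_a) = (80.7×10³)(4.0⁴)/(8·42.0³·7) = 4.9794 N/mm
δ = F/k = 76.8 / 4.9794 = 15.424 mm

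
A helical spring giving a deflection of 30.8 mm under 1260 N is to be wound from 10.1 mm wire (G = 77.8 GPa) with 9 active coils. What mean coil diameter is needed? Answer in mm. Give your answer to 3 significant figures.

65.0 mm

Required rate k = F/δ = 1260/30.8 = 40.909 N/mm
D = (Gd⁴/(8N_a·k))^(1/3) = (77.8×10³·10.1⁴/(8·9·40.909))^(1/3)
  = (274861)^(1/3) = 65.0186 mm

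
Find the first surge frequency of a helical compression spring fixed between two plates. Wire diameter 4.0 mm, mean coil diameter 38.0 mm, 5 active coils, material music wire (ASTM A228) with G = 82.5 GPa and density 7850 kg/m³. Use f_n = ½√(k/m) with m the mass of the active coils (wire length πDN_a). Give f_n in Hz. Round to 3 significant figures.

202 Hz

k = Gd⁴/(8D³N_a) = (82.5×10³)(4.0⁴)/(8·38.0³·5) = 9.6224 N/mm = 9622.4 N/m
Wire length L = πDN_a = π·38.0·5 = 596.9 mm
m = ρ·(πd²/4)·L = 7850 × 12.566×10⁻⁶ m² × 0.5969 m = 0.058882 kg
f_n = ½√(k/m) = 0.5·√(9622.4/0.058882) = 0.5·√(1.6342e+05) = 202.13 Hz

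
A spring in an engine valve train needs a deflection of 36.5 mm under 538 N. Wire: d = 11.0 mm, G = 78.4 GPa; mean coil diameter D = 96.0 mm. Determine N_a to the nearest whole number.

Required rate k = F/δ = 538/36.5 = 14.74 N/mm
N_a = Gd⁴/(8D³k) = (78.4×10³ × 11.0⁴)/(8 × 96.0³ × 14.74)
    = 1.14785e+09 / 1.04326e+08 = 11 → 11 coils

11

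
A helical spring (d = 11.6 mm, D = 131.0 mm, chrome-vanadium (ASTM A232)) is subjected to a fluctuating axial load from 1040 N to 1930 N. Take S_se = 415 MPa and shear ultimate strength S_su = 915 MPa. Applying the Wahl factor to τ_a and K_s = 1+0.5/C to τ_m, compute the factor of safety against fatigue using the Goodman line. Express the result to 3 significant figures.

1.61

C = D/d = 131.0/11.6 = 11.2931; K_W = (4C−1)/(4C−4)+0.615/C = 1.1273; K_s = 1+0.5/C = 1.0443
F_a = (F_max−F_min)/2 = 445 N; F_m = (F_max+F_min)/2 = 1485 N
τ_a = K_W·8F_aD/(πd³) = 1.1273 × 95.104 = 107.21 MPa
τ_m = K_s·8F_mD/(πd³) = 1.0443 × 317.37 = 331.42 MPa
Goodman: 1/n_f = τ_a/S_se + τ_m/S_su = 107.21/415 + 331.42/915 = 0.25834 + 0.36221 = 0.62055
n_f = 1/0.62055 = 1.611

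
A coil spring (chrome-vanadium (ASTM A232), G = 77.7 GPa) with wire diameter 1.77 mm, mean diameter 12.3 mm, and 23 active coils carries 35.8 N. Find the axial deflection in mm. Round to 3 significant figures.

16.1 mm

k = Gd⁴/(8D³N_a) = (77.7×10³)(1.77⁴)/(8·12.3³·23) = 2.2273 N/mm
δ = F/k = 35.8 / 2.2273 = 16.073 mm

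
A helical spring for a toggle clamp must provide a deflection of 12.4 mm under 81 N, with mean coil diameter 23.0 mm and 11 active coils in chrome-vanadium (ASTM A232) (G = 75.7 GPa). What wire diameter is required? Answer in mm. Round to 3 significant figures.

3.10 mm

Required rate k = F/δ = 81/12.4 = 6.5323 N/mm
d = (8D³N_a·k / G)^(1/4) = (8·23.0³·11·6.5323 / (75.7×10³))^0.25
  = (92.392)^0.25 = 3.1003 mm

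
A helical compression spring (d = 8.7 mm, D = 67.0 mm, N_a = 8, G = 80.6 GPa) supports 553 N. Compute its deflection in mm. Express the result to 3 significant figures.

23.1 mm

k = Gd⁴/(8D³N_a) = (80.6×10³)(8.7⁴)/(8·67.0³·8) = 23.989 N/mm
δ = F/k = 553 / 23.989 = 23.052 mm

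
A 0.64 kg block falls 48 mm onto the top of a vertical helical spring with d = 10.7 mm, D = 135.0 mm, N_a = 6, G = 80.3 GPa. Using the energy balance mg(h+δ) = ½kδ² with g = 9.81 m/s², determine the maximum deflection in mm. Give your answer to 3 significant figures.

8.96 mm

k = Gd⁴/(8D³N_a) = (80.3×10³)(10.7⁴)/(8·135.0³·6) = 8.9127 N/mm
W = mg = 0.64 × 9.81 = 6.2784 N
½kδ² − Wδ − Wh = 0 → δ = (W + √(W² + 2kWh))/k
δ = (6.2784 + √(39.418 + 5371.91))/8.9127 = (6.2784 + 73.562)/8.9127 = 8.958 mm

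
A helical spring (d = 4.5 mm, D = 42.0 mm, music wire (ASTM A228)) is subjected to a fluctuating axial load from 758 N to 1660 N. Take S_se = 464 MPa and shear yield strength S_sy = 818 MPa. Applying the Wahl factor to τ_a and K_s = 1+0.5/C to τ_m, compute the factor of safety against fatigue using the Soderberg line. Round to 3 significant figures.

0.318

C = D/d = 42.0/4.5 = 9.3333; K_W = (4C−1)/(4C−4)+0.615/C = 1.1559; K_s = 1+0.5/C = 1.0536
F_a = (F_max−F_min)/2 = 451 N; F_m = (F_max+F_min)/2 = 1209 N
τ_a = K_W·8F_aD/(πd³) = 1.1559 × 529.33 = 611.85 MPa
τ_m = K_s·8F_mD/(πd³) = 1.0536 × 1419 = 1495 MPa
Soderberg: 1/n_f = τ_a/S_se + τ_m/S_sy = 611.85/464 + 1495/818 = 1.31865 + 1.82763 = 3.1463
n_f = 1/3.1463 = 0.3178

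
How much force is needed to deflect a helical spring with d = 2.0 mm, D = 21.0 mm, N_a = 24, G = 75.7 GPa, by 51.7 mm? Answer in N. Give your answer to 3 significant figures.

35.2 N

k = Gd⁴/(8D³N_a) = (75.7×10³)(2.0⁴)/(8·21.0³·24) = 0.68117 N/mm
F = k·δ = 0.68117 × 51.7 = 35.217 N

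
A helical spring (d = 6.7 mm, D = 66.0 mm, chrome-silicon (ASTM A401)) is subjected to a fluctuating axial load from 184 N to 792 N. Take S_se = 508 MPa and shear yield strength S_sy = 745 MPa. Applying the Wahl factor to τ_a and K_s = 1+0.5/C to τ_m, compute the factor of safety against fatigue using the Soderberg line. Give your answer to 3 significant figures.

1.30

C = D/d = 66.0/6.7 = 9.8507; K_W = (4C−1)/(4C−4)+0.615/C = 1.1472; K_s = 1+0.5/C = 1.0508
F_a = (F_max−F_min)/2 = 304 N; F_m = (F_max+F_min)/2 = 488 N
τ_a = K_W·8F_aD/(πd³) = 1.1472 × 169.88 = 194.88 MPa
τ_m = K_s·8F_mD/(πd³) = 1.0508 × 272.7 = 286.54 MPa
Soderberg: 1/n_f = τ_a/S_se + τ_m/S_sy = 194.88/508 + 286.54/745 = 0.38362 + 0.38461 = 0.76823
n_f = 1/0.76823 = 1.302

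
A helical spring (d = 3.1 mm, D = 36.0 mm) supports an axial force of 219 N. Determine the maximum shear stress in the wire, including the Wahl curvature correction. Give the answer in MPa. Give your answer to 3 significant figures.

757 MPa

Spring index C = D/d = 36.0/3.1 = 11.6129
K_W = (4C−1)/(4C−4) + 0.615/C = 45.452/42.452 + 0.0530 = 1.1236
τ₀ = 8FD/(πd³) = 8·219·36.0/(π·3.1³) = 63072/93.591 = 673.91 MPa
τ_max = K·τ₀ = 1.1236 × 673.91 = 757.22 MPa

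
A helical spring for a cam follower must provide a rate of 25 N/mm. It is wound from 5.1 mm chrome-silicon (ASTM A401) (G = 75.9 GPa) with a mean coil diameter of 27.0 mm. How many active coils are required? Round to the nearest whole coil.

N_a = Gd⁴/(8D³k) = (75.9×10³ × 5.1⁴)/(8 × 27.0³ × 25)
    = 5.13479e+07 / 3.9366e+06 = 13.04 → 13 coils

13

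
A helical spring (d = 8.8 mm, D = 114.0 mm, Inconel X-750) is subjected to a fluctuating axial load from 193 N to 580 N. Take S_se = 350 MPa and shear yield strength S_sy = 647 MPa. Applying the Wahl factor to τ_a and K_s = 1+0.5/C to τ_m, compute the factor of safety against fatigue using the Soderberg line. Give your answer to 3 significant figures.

C = D/d = 114.0/8.8 = 12.9545; K_W = (4C−1)/(4C−4)+0.615/C = 1.1102; K_s = 1+0.5/C = 1.0386
F_a = (F_max−F_min)/2 = 193.5 N; F_m = (F_max+F_min)/2 = 386.5 N
τ_a = K_W·8F_aD/(πd³) = 1.1102 × 82.429 = 91.513 MPa
τ_m = K_s·8F_mD/(πd³) = 1.0386 × 164.64 = 171 MPa
Soderberg: 1/n_f = τ_a/S_se + τ_m/S_sy = 91.513/350 + 171/647 = 0.26147 + 0.26430 = 0.52576
n_f = 1/0.52576 = 1.902

1.90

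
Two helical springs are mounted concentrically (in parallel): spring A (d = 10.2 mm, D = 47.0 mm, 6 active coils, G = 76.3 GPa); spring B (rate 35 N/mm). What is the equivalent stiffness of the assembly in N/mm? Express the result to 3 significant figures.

k_A = Gd⁴/(8D³N_a) = (76.3×10³)(10.2⁴)/(8·47.0³·6) = 165.73 N/mm
Parallel: k_eq = 165.73 + 35 = 200.73 N/mm

201 N/mm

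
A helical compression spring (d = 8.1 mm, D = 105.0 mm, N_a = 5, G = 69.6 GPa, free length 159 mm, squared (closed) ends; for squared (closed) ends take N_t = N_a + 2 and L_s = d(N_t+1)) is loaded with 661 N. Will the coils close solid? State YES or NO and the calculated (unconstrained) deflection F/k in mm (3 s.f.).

k = Gd⁴/(8D³N_a) = (69.6×10³)(8.1⁴)/(8·105.0³·5) = 6.4703 N/mm
N_t = 7; L_s = 8.1·8 = 64.8 mm; δ_solid = L₀ − L_s = 159 − 64.8 = 94.2 mm
δ = F/k = 661/6.4703 = 102.16 mm
δ ≥ δ_solid → spring goes solid

YES, δ = 102 mm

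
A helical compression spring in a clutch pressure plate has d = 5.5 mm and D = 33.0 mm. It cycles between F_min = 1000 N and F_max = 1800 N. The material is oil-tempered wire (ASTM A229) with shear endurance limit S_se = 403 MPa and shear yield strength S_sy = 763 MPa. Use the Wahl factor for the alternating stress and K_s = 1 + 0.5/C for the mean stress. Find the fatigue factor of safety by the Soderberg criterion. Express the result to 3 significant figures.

0.613

C = D/d = 33.0/5.5 = 6.0000; K_W = (4C−1)/(4C−4)+0.615/C = 1.2525; K_s = 1+0.5/C = 1.0833
F_a = (F_max−F_min)/2 = 400 N; F_m = (F_max+F_min)/2 = 1400 N
τ_a = K_W·8F_aD/(πd³) = 1.2525 × 202.03 = 253.05 MPa
τ_m = K_s·8F_mD/(πd³) = 1.0833 × 707.12 = 766.05 MPa
Soderberg: 1/n_f = τ_a/S_se + τ_m/S_sy = 253.05/403 + 766.05/763 = 0.62791 + 1.00400 = 1.6319
n_f = 1/1.6319 = 0.6128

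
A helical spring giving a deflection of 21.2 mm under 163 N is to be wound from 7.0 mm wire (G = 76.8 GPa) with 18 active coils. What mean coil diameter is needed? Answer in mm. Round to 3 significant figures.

Required rate k = F/δ = 163/21.2 = 7.6887 N/mm
D = (Gd⁴/(8N_a·k))^(1/3) = (76.8×10³·7.0⁴/(8·18·7.6887))^(1/3)
  = (166548)^(1/3) = 55.0190 mm

55.0 mm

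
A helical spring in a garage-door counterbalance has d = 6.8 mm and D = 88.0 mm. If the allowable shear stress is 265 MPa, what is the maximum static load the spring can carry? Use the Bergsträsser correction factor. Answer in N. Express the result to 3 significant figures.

337 N

C = D/d = 88.0/6.8 = 12.9412
K_B = (4C+2)/(4C−3) = 53.765/48.765 = 1.1025
τ_max = K·8FD/(πd³) → F_max = τ_allow·πd³/(8DK)
F_max = 265·π·6.8³/(8·88.0·1.1025) = 2.6177e+05/776.18 = 337.25 N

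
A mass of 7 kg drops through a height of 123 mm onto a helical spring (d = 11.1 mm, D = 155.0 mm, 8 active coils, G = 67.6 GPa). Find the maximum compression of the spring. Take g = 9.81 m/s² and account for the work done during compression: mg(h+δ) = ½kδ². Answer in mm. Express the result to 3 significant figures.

80.6 mm

k = Gd⁴/(8D³N_a) = (67.6×10³)(11.1⁴)/(8·155.0³·8) = 4.3059 N/mm
W = mg = 7 × 9.81 = 68.67 N
½kδ² − Wδ − Wh = 0 → δ = (W + √(W² + 2kWh))/k
δ = (68.67 + √(4715.6 + 72738.7))/4.3059 = (68.67 + 278.31)/4.3059 = 80.582 mm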